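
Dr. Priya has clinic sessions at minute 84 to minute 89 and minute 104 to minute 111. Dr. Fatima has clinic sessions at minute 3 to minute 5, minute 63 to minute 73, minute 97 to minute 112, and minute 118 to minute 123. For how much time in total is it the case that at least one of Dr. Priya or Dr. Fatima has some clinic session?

37 minutes

A ∪ B = minute 3 to minute 5, minute 63 to minute 73, minute 84 to minute 89, minute 97 to minute 112, minute 118 to minute 123.
Total: 2 minutes + 10 minutes + 5 minutes + 15 minutes + 5 minutes = 37 minutes.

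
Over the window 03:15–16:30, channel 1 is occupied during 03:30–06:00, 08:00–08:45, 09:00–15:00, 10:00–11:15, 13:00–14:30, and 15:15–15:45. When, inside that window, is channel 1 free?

03:15–03:30, 06:00–08:00, 08:45–09:00, 15:00–15:15, 15:45–16:30

Covered (merged): 03:30–06:00, 08:00–08:45, 09:00–15:00, 15:15–15:45.
Complement within 03:15–16:30: 03:15–03:30, 06:00–08:00, 08:45–09:00, 15:00–15:15, 15:45–16:30.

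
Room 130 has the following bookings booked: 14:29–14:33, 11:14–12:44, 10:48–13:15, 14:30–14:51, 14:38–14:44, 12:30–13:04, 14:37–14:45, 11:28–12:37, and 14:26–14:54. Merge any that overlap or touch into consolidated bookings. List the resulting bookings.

Sort by start: 10:48-13:15, 11:14-12:44, 11:28-12:37, 12:30-13:04, 14:26-14:54, 14:29-14:33, 14:30-14:51, 14:37-14:45, 14:38-14:44.
11:14-12:44 overlaps/touches 10:48-13:15 → extend to 10:48-13:15.
11:28-12:37 overlaps/touches 10:48-13:15 → extend to 10:48-13:15.
12:30-13:04 overlaps/touches 10:48-13:15 → extend to 10:48-13:15.
14:26-14:54 is disjoint → start new block.
14:29-14:33 overlaps/touches 14:26-14:54 → extend to 14:26-14:54.
14:30-14:51 overlaps/touches 14:26-14:54 → extend to 14:26-14:54.
14:37-14:45 overlaps/touches 14:26-14:54 → extend to 14:26-14:54.
14:38-14:44 overlaps/touches 14:26-14:54 → extend to 14:26-14:54.

10:48-13:15, 14:26-14:54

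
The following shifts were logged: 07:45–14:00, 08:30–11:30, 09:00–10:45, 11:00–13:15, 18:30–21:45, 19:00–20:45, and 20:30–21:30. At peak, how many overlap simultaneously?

At 09:00, 3 of the intervals are simultaneously active.
No point has more.

3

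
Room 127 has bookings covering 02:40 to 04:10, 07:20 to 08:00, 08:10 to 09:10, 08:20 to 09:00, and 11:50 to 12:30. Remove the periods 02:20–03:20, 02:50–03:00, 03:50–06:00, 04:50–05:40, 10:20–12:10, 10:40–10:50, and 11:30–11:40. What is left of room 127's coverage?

03:20–03:50, 07:20–08:00, 08:10–09:10, 12:10–12:30

Merge the first list: 02:40–04:10, 07:20–08:00, 08:10–09:10, 11:50–12:30.
Merge the second list: 02:20–03:20, 03:50–06:00, 10:20–12:10.
02:40–04:10 minus B → 03:20–03:50.
07:20–08:00: no B overlap → unchanged.
08:10–09:10: no B overlap → unchanged.
11:50–12:30 minus B → 12:10–12:30.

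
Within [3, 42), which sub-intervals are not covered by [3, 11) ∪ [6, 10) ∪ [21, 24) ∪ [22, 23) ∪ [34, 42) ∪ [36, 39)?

[11, 21) ∪ [24, 34)

Covered (merged): [3, 11), [21, 24), [34, 42).
Uncovered inside [3, 42): [11, 21), [24, 34).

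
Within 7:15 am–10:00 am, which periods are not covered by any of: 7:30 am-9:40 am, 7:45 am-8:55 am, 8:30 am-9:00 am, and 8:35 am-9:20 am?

The merged coverage is 7:30 am–9:40 am.
Uncovered inside 7:15 am–10:00 am: 7:15 am–7:30 am, 9:40 am–10:00 am.

7:15 am–7:30 am, 9:40 am–10:00 am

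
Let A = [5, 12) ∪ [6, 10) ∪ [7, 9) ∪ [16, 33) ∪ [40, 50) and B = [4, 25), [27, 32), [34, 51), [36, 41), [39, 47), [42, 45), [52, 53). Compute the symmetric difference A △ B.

First set merges to [5, 12), [16, 33), [40, 50).
Second set merges to [4, 25), [27, 32), [34, 51), [52, 53).
Only in the first: [25, 27), [32, 33).
Only in the second: [4, 5), [12, 16), [34, 40), [50, 51), [52, 53).
Together these are the periods covered by exactly one.

[4, 5) ∪ [12, 16) ∪ [25, 27) ∪ [32, 33) ∪ [34, 40) ∪ [50, 51) ∪ [52, 53)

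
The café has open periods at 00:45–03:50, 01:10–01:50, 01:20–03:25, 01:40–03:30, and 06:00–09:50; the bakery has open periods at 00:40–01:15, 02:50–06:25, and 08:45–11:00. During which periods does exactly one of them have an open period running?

First set merges to 00:45–03:50, 06:00–09:50.
A \ B = 01:15–02:50, 06:25–08:45.
B \ A = 00:40–00:45, 03:50–06:00, 09:50–11:00.
Union of the two gives the symmetric difference.

00:40–00:45, 01:15–02:50, 03:50–06:00, 06:25–08:45, 09:50–11:00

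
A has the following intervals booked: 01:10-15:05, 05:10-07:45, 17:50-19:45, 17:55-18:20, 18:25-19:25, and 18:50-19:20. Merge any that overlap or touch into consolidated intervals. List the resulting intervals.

05:10–07:45 overlaps/touches 01:10–15:05 → extend to 01:10–15:05.
17:50–19:45 is disjoint → start new block.
17:55–18:20 overlaps/touches 17:50–19:45 → extend to 17:50–19:45.
18:25–19:25 overlaps/touches 17:50–19:45 → extend to 17:50–19:45.
18:50–19:20 overlaps/touches 17:50–19:45 → extend to 17:50–19:45.

01:10–15:05, 17:50–19:45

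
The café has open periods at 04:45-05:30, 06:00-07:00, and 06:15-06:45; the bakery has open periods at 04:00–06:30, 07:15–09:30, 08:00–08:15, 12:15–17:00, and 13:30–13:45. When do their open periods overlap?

04:45-05:30, 06:00-06:30

Merge the first list: 04:45-05:30, 06:00-07:00.
Merge the second list: 04:00-06:30, 07:15-09:30, 12:15-17:00.
04:45-05:30 ∩ B → 04:45-05:30.
06:00-07:00 ∩ B → 06:00-06:30.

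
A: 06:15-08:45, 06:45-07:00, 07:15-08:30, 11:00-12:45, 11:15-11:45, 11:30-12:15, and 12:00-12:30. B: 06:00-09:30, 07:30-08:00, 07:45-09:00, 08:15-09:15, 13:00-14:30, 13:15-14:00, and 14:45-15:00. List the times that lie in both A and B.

06:15–08:45

Merge the first list: 06:15–08:45, 11:00–12:45.
Merge the second list: 06:00–09:30, 13:00–14:30, 14:45–15:00.
06:15–08:45 overlaps B on 06:15–08:45.
11:00–12:45 falls entirely outside B.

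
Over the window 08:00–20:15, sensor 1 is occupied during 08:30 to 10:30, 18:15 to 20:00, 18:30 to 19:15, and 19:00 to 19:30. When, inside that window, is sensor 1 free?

08:00–08:30, 10:30–18:15, 20:00–20:15

After merging, the occupied span is 08:30–10:30, 18:15–20:00.
Complement within 08:00–20:15: 08:00–08:30, 10:30–18:15, 20:00–20:15.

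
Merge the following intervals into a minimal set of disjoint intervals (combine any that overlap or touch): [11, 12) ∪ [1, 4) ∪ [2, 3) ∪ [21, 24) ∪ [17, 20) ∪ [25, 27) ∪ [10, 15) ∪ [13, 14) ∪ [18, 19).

Sort by start: [1, 4), [2, 3), [10, 15), [11, 12), [13, 14), [17, 20), [18, 19), [21, 24), [25, 27).
[2, 3) overlaps/touches [1, 4) → extend to [1, 4).
[10, 15) is disjoint → start new block.
[11, 12) overlaps/touches [10, 15) → extend to [10, 15).
[13, 14) overlaps/touches [10, 15) → extend to [10, 15).
[17, 20) is disjoint → start new block.
[18, 19) overlaps/touches [17, 20) → extend to [17, 20).
[21, 24) is disjoint → start new block.
[25, 27) is disjoint → start new block.

[1, 4) ∪ [10, 15) ∪ [17, 20) ∪ [21, 24) ∪ [25, 27)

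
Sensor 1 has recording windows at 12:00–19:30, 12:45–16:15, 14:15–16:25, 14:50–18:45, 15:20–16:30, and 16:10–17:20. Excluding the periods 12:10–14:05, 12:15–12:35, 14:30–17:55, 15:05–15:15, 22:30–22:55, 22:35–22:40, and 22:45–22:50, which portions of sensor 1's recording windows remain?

First set merges to 12:00-19:30.
Second set merges to 12:10-14:05, 14:30-17:55, 22:30-22:55.
12:00-19:30 with B removed leaves 12:00-12:10, 14:05-14:30, 17:55-19:30.

12:00-12:10, 14:05-14:30, 17:55-19:30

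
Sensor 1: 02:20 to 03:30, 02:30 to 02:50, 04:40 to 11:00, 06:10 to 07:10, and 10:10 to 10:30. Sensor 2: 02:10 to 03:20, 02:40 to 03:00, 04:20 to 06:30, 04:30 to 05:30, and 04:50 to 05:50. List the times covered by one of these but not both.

First set merges to 02:20–03:30, 04:40–11:00.
Second set merges to 02:10–03:20, 04:20–06:30.
Only in the first: 03:20–03:30, 06:30–11:00.
Only in the second: 02:10–02:20, 04:20–04:40.
Together these are the periods covered by exactly one.

02:10–02:20, 03:20–03:30, 04:20–04:40, 06:30–11:00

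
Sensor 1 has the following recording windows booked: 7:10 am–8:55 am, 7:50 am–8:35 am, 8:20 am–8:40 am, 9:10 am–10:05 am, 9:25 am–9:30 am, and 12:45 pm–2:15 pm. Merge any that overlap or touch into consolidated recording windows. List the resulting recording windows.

7:10 am–8:55 am, 9:10 am–10:05 am, 12:45 pm–2:15 pm

7:50 am–8:35 am overlaps/touches 7:10 am–8:55 am → extend to 7:10 am–8:55 am.
8:20 am–8:40 am overlaps/touches 7:10 am–8:55 am → extend to 7:10 am–8:55 am.
9:10 am–10:05 am is disjoint → start new block.
9:25 am–9:30 am overlaps/touches 9:10 am–10:05 am → extend to 9:10 am–10:05 am.
12:45 pm–2:15 pm is disjoint → start new block.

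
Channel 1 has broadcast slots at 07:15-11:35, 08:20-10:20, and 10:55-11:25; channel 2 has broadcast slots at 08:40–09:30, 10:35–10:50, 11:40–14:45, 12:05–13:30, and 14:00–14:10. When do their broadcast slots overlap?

First set merges to 07:15-11:35.
Second set merges to 08:40-09:30, 10:35-10:50, 11:40-14:45.
07:15-11:35 meets the second set on 08:40-09:30, 10:35-10:50.

08:40-09:30, 10:35-10:50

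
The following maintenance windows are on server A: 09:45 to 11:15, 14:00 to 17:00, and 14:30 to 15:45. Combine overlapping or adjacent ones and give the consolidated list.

09:45–11:15, 14:00–17:00

14:00–17:00 is disjoint → start new block.
14:30–15:45 overlaps/touches 14:00–17:00 → extend to 14:00–17:00.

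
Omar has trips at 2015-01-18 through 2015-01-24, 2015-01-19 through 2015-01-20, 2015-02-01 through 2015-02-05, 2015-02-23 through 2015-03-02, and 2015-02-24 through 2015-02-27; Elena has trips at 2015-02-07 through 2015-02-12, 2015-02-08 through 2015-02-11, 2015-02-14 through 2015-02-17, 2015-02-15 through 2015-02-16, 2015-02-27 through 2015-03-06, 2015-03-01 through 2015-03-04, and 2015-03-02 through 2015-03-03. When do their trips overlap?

A, merged: 2015-01-18 through 2015-01-24, 2015-02-01 through 2015-02-05, 2015-02-23 through 2015-03-02.
B, merged: 2015-02-07 through 2015-02-12, 2015-02-14 through 2015-02-17, 2015-02-27 through 2015-03-06.
2015-01-18 through 2015-01-24 falls entirely outside B.
2015-02-01 through 2015-02-05 falls entirely outside B.
2015-02-23 through 2015-03-02 overlaps B on 2015-02-27 through 2015-03-02.

2015-02-27 through 2015-03-02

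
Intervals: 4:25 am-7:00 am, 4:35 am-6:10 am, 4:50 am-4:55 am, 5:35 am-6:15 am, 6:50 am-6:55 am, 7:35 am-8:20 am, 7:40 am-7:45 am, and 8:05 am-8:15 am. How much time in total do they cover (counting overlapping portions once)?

Merged: 4:25 am-7:00 am, 7:35 am-8:20 am.
Lengths: 2 h 35 min + 45 min = 3 h 20 min.

3 h 20 min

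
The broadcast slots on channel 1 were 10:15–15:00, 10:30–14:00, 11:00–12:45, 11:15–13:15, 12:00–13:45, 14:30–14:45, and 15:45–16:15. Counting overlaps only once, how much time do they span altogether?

5 h 15 min

Merged: 10:15-15:00, 15:45-16:15.
Lengths: 4 h 45 min + 30 min = 5 h 15 min.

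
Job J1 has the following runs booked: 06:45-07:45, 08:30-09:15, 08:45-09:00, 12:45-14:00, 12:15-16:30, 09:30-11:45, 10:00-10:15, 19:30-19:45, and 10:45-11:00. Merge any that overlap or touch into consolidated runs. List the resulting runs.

Sort by start: 06:45-07:45, 08:30-09:15, 08:45-09:00, 09:30-11:45, 10:00-10:15, 10:45-11:00, 12:15-16:30, 12:45-14:00, 19:30-19:45.
08:30-09:15 is disjoint → start new block.
08:45-09:00 overlaps/touches 08:30-09:15 → extend to 08:30-09:15.
09:30-11:45 is disjoint → start new block.
10:00-10:15 overlaps/touches 09:30-11:45 → extend to 09:30-11:45.
10:45-11:00 overlaps/touches 09:30-11:45 → extend to 09:30-11:45.
12:15-16:30 is disjoint → start new block.
12:45-14:00 overlaps/touches 12:15-16:30 → extend to 12:15-16:30.
19:30-19:45 is disjoint → start new block.

06:45-07:45, 08:30-09:15, 09:30-11:45, 12:15-16:30, 19:30-19:45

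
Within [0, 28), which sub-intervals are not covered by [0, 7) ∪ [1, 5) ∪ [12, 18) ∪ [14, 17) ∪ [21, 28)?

[7, 12) ∪ [18, 21)

The merged coverage is [0, 7), [12, 18), [21, 28).
Uncovered inside [0, 28): [7, 12), [18, 21).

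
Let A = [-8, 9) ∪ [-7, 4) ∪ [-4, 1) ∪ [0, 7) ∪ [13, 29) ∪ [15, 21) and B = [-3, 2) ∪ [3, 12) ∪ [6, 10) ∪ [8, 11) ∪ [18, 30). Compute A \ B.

[-8, -3) ∪ [2, 3) ∪ [13, 18)

A, merged: [-8, 9), [13, 29).
B, merged: [-3, 2), [3, 12), [18, 30).
[-8, 9) with B removed leaves [-8, -3), [2, 3).
[13, 29) with B removed leaves [13, 18).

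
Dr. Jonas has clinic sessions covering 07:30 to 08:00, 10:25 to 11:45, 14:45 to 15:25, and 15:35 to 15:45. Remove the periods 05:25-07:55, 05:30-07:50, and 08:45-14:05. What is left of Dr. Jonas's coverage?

B, merged: 05:25-07:55, 08:45-14:05.
07:30-08:00 \ B = 07:55-08:00.
10:25-11:45: entirely removed.
14:45-15:25: nothing removed.
15:35-15:45: nothing removed.

07:55-08:00, 14:45-15:25, 15:35-15:45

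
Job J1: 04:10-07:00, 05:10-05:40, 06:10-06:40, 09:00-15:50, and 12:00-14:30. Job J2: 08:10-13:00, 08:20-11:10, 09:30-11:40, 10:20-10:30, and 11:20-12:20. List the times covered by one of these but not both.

04:10–07:00, 08:10–09:00, 13:00–15:50

First set merges to 04:10–07:00, 09:00–15:50.
Second set merges to 08:10–13:00.
A but not B: 04:10–07:00, 13:00–15:50.
B but not A: 08:10–09:00.
Combining gives A △ B.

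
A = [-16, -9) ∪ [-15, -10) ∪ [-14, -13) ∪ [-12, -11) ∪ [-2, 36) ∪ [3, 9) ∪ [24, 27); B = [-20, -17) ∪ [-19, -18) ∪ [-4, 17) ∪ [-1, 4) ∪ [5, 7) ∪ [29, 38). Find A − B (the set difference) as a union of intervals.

Merge the first list: [-16, -9), [-2, 36).
Merge the second list: [-20, -17), [-4, 17), [29, 38).
[-16, -9): nothing removed.
[-2, 36) \ B = [17, 29).

[-16, -9) ∪ [17, 29)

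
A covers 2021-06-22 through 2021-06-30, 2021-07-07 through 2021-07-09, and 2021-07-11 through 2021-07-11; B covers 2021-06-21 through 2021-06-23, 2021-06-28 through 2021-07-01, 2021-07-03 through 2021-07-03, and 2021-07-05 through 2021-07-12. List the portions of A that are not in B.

2021-06-22 through 2021-06-30 \ B = 2021-06-24 through 2021-06-27.
2021-07-07 through 2021-07-09: entirely removed.
2021-07-11 through 2021-07-11: entirely removed.

2021-06-24 through 2021-06-27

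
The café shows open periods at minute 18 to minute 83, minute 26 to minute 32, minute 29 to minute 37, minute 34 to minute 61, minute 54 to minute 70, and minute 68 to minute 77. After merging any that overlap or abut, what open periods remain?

minute 18 to minute 83

minute 26 to minute 32 overlaps/touches minute 18 to minute 83 → extend to minute 18 to minute 83.
minute 29 to minute 37 overlaps/touches minute 18 to minute 83 → extend to minute 18 to minute 83.
minute 34 to minute 61 overlaps/touches minute 18 to minute 83 → extend to minute 18 to minute 83.
minute 54 to minute 70 overlaps/touches minute 18 to minute 83 → extend to minute 18 to minute 83.
minute 68 to minute 77 overlaps/touches minute 18 to minute 83 → extend to minute 18 to minute 83.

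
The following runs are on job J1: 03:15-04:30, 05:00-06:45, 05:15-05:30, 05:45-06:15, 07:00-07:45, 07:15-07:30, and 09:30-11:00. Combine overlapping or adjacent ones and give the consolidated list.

05:00–06:45 is disjoint → start new block.
05:15–05:30 overlaps/touches 05:00–06:45 → extend to 05:00–06:45.
05:45–06:15 overlaps/touches 05:00–06:45 → extend to 05:00–06:45.
07:00–07:45 is disjoint → start new block.
07:15–07:30 overlaps/touches 07:00–07:45 → extend to 07:00–07:45.
09:30–11:00 is disjoint → start new block.

03:15–04:30, 05:00–06:45, 07:00–07:45, 09:30–11:00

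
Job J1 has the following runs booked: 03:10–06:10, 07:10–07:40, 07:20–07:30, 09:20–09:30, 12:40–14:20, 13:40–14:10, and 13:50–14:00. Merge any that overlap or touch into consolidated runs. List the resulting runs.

07:10–07:40 is disjoint → start new block.
07:20–07:30 overlaps/touches 07:10–07:40 → extend to 07:10–07:40.
09:20–09:30 is disjoint → start new block.
12:40–14:20 is disjoint → start new block.
13:40–14:10 overlaps/touches 12:40–14:20 → extend to 12:40–14:20.
13:50–14:00 overlaps/touches 12:40–14:20 → extend to 12:40–14:20.

03:10–06:10, 07:10–07:40, 09:20–09:30, 12:40–14:20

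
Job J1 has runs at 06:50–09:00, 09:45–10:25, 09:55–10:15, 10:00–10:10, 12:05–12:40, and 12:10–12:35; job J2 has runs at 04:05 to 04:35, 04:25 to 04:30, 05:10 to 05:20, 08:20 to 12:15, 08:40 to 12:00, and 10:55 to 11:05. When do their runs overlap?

08:20-09:00, 09:45-10:25, 12:05-12:15

Merge the first list: 06:50-09:00, 09:45-10:25, 12:05-12:40.
Merge the second list: 04:05-04:35, 05:10-05:20, 08:20-12:15.
06:50-09:00 ∩ B → 08:20-09:00.
09:45-10:25 ∩ B → 09:45-10:25.
12:05-12:40 ∩ B → 12:05-12:15.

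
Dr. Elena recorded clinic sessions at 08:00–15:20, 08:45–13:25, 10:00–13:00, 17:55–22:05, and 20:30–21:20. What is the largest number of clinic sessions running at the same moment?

3

Sweep endpoints in order; track running count of active intervals.
Peak of 3 reached at 10:00.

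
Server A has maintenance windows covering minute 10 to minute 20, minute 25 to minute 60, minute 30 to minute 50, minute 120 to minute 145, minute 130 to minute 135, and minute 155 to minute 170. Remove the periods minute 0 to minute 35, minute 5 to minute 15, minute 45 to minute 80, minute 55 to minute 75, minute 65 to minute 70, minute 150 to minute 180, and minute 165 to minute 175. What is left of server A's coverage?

minute 35 to minute 45, minute 120 to minute 145

A, merged: minute 10 to minute 20, minute 25 to minute 60, minute 120 to minute 145, minute 155 to minute 170.
B, merged: minute 0 to minute 35, minute 45 to minute 80, minute 150 to minute 180.
minute 10 to minute 20 lies entirely inside B → drops out.
minute 25 to minute 60 with B removed leaves minute 35 to minute 45.
minute 120 to minute 145 is untouched.
minute 155 to minute 170 lies entirely inside B → drops out.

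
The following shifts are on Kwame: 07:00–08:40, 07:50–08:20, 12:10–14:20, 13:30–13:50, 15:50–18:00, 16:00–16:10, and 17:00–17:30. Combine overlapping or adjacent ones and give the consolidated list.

07:00-08:40, 12:10-14:20, 15:50-18:00

07:50-08:20 overlaps/touches 07:00-08:40 → extend to 07:00-08:40.
12:10-14:20 is disjoint → start new block.
13:30-13:50 overlaps/touches 12:10-14:20 → extend to 12:10-14:20.
15:50-18:00 is disjoint → start new block.
16:00-16:10 overlaps/touches 15:50-18:00 → extend to 15:50-18:00.
17:00-17:30 overlaps/touches 15:50-18:00 → extend to 15:50-18:00.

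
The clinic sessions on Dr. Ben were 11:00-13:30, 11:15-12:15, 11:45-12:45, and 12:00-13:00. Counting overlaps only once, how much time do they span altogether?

2 h 30 min

Merged: 11:00–13:30.
Length: 2 h 30 min.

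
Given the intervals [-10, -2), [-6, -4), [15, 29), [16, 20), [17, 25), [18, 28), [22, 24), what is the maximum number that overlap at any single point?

Walk the sorted start/end points keeping a running depth.
The depth first hits 4 at 18.

4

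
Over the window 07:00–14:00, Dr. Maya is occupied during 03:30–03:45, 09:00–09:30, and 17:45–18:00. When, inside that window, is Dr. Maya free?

07:00–09:00, 09:30–14:00

The merged coverage is 03:30–03:45, 09:00–09:30, 17:45–18:00.
Uncovered inside 07:00–14:00: 07:00–09:00, 09:30–14:00.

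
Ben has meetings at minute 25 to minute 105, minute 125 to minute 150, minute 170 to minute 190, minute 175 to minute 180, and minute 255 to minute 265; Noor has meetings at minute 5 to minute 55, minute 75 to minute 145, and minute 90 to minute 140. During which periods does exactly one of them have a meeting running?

minute 5 to minute 25, minute 55 to minute 75, minute 105 to minute 125, minute 145 to minute 150, minute 170 to minute 190, minute 255 to minute 265

Merge the first list: minute 25 to minute 105, minute 125 to minute 150, minute 170 to minute 190, minute 255 to minute 265.
Merge the second list: minute 5 to minute 55, minute 75 to minute 145.
Only in the first: minute 55 to minute 75, minute 145 to minute 150, minute 170 to minute 190, minute 255 to minute 265.
Only in the second: minute 5 to minute 25, minute 105 to minute 125.
Together these are the periods covered by exactly one.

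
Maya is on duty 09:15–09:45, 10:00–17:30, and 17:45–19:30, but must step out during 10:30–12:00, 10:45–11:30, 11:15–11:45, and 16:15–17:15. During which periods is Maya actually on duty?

09:15-09:45, 10:00-10:30, 12:00-16:15, 17:15-17:30, 17:45-19:30

Second set merges to 10:30-12:00, 16:15-17:15.
09:15-09:45 is untouched.
10:00-17:30 with B removed leaves 10:00-10:30, 12:00-16:15, 17:15-17:30.
17:45-19:30 is untouched.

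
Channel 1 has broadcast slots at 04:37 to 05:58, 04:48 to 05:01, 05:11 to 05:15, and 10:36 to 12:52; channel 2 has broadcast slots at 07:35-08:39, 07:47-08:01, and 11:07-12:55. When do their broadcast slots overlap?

First set merges to 04:37-05:58, 10:36-12:52.
Second set merges to 07:35-08:39, 11:07-12:55.
04:37-05:58 falls entirely outside B.
10:36-12:52 overlaps B on 11:07-12:52.

11:07-12:52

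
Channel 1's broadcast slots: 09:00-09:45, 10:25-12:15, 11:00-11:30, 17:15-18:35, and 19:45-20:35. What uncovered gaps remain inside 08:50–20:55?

08:50–09:00, 09:45–10:25, 12:15–17:15, 18:35–19:45, 20:35–20:55

Covered (merged): 09:00–09:45, 10:25–12:15, 17:15–18:35, 19:45–20:35.
Gaps within 08:50–20:55: 08:50–09:00, 09:45–10:25, 12:15–17:15, 18:35–19:45, 20:35–20:55.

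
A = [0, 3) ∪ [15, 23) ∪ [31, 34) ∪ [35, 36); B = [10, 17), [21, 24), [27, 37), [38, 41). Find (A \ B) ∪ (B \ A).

[0, 3) ∪ [10, 15) ∪ [17, 21) ∪ [23, 24) ∪ [27, 31) ∪ [34, 35) ∪ [36, 37) ∪ [38, 41)

A \ B = [0, 3), [17, 21).
B \ A = [10, 15), [23, 24), [27, 31), [34, 35), [36, 37), [38, 41).
Union of the two gives the symmetric difference.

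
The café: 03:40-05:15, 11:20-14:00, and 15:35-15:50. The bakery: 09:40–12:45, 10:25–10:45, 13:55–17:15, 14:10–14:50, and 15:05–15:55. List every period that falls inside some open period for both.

11:20-12:45, 13:55-14:00, 15:35-15:50

B, merged: 09:40-12:45, 13:55-17:15.
03:40-05:15: no overlap with the second set.
11:20-14:00 meets the second set on 11:20-12:45, 13:55-14:00.
15:35-15:50 meets the second set on 15:35-15:50.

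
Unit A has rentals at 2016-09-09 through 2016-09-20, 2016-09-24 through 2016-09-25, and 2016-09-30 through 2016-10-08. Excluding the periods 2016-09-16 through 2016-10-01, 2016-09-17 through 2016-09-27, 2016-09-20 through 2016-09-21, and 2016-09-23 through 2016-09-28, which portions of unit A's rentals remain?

Merge the second list: 2016-09-16 through 2016-10-01.
2016-09-09 through 2016-09-20 \ B = 2016-09-09 through 2016-09-15.
2016-09-24 through 2016-09-25: entirely removed.
2016-09-30 through 2016-10-08 \ B = 2016-10-02 through 2016-10-08.

2016-09-09 through 2016-09-15, 2016-10-02 through 2016-10-08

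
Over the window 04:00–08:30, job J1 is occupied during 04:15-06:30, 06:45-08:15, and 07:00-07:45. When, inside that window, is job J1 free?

04:00–04:15, 06:30–06:45, 08:15–08:30

Covered (merged): 04:15–06:30, 06:45–08:15.
Uncovered inside 04:00–08:30: 04:00–04:15, 06:30–06:45, 08:15–08:30.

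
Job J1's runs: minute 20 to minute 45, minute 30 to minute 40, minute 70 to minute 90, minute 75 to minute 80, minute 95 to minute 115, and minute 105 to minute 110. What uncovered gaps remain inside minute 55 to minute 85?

After merging, the occupied span is minute 20 to minute 45, minute 70 to minute 90, minute 95 to minute 115.
Complement within minute 55 to minute 85: minute 55 to minute 70.

minute 55 to minute 70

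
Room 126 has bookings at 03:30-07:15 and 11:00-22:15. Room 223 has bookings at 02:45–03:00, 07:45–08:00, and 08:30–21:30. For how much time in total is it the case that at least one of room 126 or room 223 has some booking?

18 h

A ∪ B = 02:45-03:00, 03:30-07:15, 07:45-08:00, 08:30-22:15.
Total: 15 min + 3 h 45 min + 15 min + 13 h 45 min = 18 h.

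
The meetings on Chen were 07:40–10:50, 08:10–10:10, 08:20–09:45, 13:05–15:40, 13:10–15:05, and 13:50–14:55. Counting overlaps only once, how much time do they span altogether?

5 h 45 min

Merged: 07:40-10:50, 13:05-15:40.
Lengths: 3 h 10 min + 2 h 35 min = 5 h 45 min.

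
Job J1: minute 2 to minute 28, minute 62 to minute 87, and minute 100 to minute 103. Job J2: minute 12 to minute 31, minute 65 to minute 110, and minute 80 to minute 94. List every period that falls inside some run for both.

Second set merges to minute 12 to minute 31, minute 65 to minute 110.
minute 2 to minute 28 meets the second set on minute 12 to minute 28.
minute 62 to minute 87 meets the second set on minute 65 to minute 87.
minute 100 to minute 103 meets the second set on minute 100 to minute 103.

minute 12 to minute 28, minute 65 to minute 87, minute 100 to minute 103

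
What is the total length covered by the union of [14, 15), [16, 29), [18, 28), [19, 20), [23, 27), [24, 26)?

Merged: [14, 15), [16, 29).
Lengths: 1 + 13 = 14.

14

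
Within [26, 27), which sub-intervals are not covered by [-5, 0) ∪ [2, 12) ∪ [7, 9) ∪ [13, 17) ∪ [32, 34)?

[26, 27)

Covered (merged): [-5, 0), [2, 12), [13, 17), [32, 34).
Uncovered inside [26, 27): [26, 27).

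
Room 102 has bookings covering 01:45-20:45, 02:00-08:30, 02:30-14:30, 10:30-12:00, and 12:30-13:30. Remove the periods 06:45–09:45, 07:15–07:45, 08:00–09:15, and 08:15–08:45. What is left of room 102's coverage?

01:45–06:45, 09:45–20:45

First set merges to 01:45–20:45.
Second set merges to 06:45–09:45.
01:45–20:45 \ B = 01:45–06:45, 09:45–20:45.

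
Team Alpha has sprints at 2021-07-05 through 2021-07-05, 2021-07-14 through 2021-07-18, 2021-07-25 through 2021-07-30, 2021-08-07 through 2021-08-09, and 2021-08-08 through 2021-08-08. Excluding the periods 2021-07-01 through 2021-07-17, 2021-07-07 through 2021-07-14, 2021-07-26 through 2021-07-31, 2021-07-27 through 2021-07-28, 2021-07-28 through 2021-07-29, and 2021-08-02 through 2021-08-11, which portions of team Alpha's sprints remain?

2021-07-18 through 2021-07-18, 2021-07-25 through 2021-07-25

A, merged: 2021-07-05 through 2021-07-05, 2021-07-14 through 2021-07-18, 2021-07-25 through 2021-07-30, 2021-08-07 through 2021-08-09.
B, merged: 2021-07-01 through 2021-07-17, 2021-07-26 through 2021-07-31, 2021-08-02 through 2021-08-11.
2021-07-05 through 2021-07-05: fully covered by B → removed.
2021-07-14 through 2021-07-18 minus B → 2021-07-18 through 2021-07-18.
2021-07-25 through 2021-07-30 minus B → 2021-07-25 through 2021-07-25.
2021-08-07 through 2021-08-09: fully covered by B → removed.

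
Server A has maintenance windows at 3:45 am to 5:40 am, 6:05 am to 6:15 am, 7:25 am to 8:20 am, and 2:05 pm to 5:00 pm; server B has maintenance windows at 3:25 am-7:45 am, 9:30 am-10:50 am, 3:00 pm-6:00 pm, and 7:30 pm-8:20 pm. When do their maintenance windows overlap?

3:45 am-5:40 am ∩ B → 3:45 am-5:40 am.
6:05 am-6:15 am ∩ B → 6:05 am-6:15 am.
7:25 am-8:20 am ∩ B → 7:25 am-7:45 am.
2:05 pm-5:00 pm ∩ B → 3:00 pm-5:00 pm.

3:45 am-5:40 am, 6:05 am-6:15 am, 7:25 am-7:45 am, 3:00 pm-5:00 pm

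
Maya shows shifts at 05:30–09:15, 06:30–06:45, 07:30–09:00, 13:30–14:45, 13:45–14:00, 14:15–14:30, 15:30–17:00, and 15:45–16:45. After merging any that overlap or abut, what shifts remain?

06:30-06:45 overlaps/touches 05:30-09:15 → extend to 05:30-09:15.
07:30-09:00 overlaps/touches 05:30-09:15 → extend to 05:30-09:15.
13:30-14:45 is disjoint → start new block.
13:45-14:00 overlaps/touches 13:30-14:45 → extend to 13:30-14:45.
14:15-14:30 overlaps/touches 13:30-14:45 → extend to 13:30-14:45.
15:30-17:00 is disjoint → start new block.
15:45-16:45 overlaps/touches 15:30-17:00 → extend to 15:30-17:00.

05:30-09:15, 13:30-14:45, 15:30-17:00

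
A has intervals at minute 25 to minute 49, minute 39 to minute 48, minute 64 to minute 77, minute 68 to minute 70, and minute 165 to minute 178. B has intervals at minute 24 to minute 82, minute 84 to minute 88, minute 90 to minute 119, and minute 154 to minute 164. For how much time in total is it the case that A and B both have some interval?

37 minutes

Merge the first list: minute 25 to minute 49, minute 64 to minute 77, minute 165 to minute 178.
A ∩ B = minute 25 to minute 49, minute 64 to minute 77.
Total: 24 minutes + 13 minutes = 37 minutes.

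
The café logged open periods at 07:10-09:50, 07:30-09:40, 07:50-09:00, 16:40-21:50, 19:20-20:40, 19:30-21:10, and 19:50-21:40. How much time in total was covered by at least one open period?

Merged: 07:10–09:50, 16:40–21:50.
Lengths: 2 h 40 min + 5 h 10 min = 7 h 50 min.

7 h 50 min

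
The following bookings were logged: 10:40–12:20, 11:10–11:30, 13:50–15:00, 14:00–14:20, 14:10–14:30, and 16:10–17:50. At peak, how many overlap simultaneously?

Walk the sorted start/end points keeping a running depth.
The depth first hits 3 at 14:10.

3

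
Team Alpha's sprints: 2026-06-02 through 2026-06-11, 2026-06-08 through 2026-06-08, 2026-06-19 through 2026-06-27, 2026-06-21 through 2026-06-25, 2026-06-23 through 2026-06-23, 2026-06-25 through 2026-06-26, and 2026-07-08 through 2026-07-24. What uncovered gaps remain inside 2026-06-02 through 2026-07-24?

After merging, the occupied span is 2026-06-02 through 2026-06-11, 2026-06-19 through 2026-06-27, 2026-07-08 through 2026-07-24.
Uncovered inside 2026-06-02 through 2026-07-24: 2026-06-12 through 2026-06-18, 2026-06-28 through 2026-07-07.

2026-06-12 through 2026-06-18, 2026-06-28 through 2026-07-07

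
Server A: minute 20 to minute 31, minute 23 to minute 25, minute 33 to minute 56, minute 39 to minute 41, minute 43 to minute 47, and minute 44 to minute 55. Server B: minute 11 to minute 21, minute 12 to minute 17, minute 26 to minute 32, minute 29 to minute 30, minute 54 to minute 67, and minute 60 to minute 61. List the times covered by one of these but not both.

minute 11 to minute 20, minute 21 to minute 26, minute 31 to minute 32, minute 33 to minute 54, minute 56 to minute 67

A, merged: minute 20 to minute 31, minute 33 to minute 56.
B, merged: minute 11 to minute 21, minute 26 to minute 32, minute 54 to minute 67.
A but not B: minute 21 to minute 26, minute 33 to minute 54.
B but not A: minute 11 to minute 20, minute 31 to minute 32, minute 56 to minute 67.
Combining gives A △ B.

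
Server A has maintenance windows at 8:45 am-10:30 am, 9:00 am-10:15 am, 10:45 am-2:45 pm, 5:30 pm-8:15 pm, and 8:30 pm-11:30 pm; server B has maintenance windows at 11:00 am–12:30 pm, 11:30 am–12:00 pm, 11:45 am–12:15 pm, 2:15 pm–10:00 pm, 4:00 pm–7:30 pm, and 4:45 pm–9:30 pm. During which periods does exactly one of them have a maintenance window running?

8:45 am-10:30 am, 10:45 am-11:00 am, 12:30 pm-2:15 pm, 2:45 pm-5:30 pm, 8:15 pm-8:30 pm, 10:00 pm-11:30 pm

First set merges to 8:45 am-10:30 am, 10:45 am-2:45 pm, 5:30 pm-8:15 pm, 8:30 pm-11:30 pm.
Second set merges to 11:00 am-12:30 pm, 2:15 pm-10:00 pm.
Only in the first: 8:45 am-10:30 am, 10:45 am-11:00 am, 12:30 pm-2:15 pm, 10:00 pm-11:30 pm.
Only in the second: 2:45 pm-5:30 pm, 8:15 pm-8:30 pm.
Together these are the periods covered by exactly one.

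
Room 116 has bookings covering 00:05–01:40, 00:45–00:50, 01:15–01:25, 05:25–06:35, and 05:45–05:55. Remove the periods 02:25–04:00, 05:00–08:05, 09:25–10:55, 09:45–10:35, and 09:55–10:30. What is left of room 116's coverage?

00:05–01:40

A, merged: 00:05–01:40, 05:25–06:35.
B, merged: 02:25–04:00, 05:00–08:05, 09:25–10:55.
00:05–01:40: no B overlap → unchanged.
05:25–06:35: fully covered by B → removed.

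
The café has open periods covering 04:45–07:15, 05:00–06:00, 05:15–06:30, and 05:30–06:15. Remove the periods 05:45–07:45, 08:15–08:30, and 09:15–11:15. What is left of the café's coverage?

04:45-05:45

A, merged: 04:45-07:15.
04:45-07:15 minus B → 04:45-05:45.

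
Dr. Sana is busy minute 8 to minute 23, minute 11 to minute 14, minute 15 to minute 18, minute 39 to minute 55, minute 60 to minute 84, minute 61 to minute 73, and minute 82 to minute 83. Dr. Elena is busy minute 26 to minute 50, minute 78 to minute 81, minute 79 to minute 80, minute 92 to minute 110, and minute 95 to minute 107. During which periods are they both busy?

minute 39 to minute 50, minute 78 to minute 81

Merge the first list: minute 8 to minute 23, minute 39 to minute 55, minute 60 to minute 84.
Merge the second list: minute 26 to minute 50, minute 78 to minute 81, minute 92 to minute 110.
minute 8 to minute 23 falls entirely outside B.
minute 39 to minute 55 overlaps B on minute 39 to minute 50.
minute 60 to minute 84 overlaps B on minute 78 to minute 81.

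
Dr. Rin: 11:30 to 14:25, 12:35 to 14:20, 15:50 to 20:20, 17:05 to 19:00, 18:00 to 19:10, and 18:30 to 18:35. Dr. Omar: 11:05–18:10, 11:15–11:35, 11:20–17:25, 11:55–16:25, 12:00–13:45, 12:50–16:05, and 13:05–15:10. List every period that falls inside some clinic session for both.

A, merged: 11:30-14:25, 15:50-20:20.
B, merged: 11:05-18:10.
11:30-14:25 ∩ B → 11:30-14:25.
15:50-20:20 ∩ B → 15:50-18:10.

11:30-14:25, 15:50-18:10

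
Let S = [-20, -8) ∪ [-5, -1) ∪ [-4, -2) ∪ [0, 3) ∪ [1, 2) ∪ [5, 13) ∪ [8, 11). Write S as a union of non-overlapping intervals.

[-5, -1) is disjoint → start new block.
[-4, -2) overlaps/touches [-5, -1) → extend to [-5, -1).
[0, 3) is disjoint → start new block.
[1, 2) overlaps/touches [0, 3) → extend to [0, 3).
[5, 13) is disjoint → start new block.
[8, 11) overlaps/touches [5, 13) → extend to [5, 13).

[-20, -8) ∪ [-5, -1) ∪ [0, 3) ∪ [5, 13)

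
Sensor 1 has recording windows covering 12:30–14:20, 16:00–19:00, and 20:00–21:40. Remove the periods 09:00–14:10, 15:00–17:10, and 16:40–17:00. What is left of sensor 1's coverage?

14:10–14:20, 17:10–19:00, 20:00–21:40

Second set merges to 09:00–14:10, 15:00–17:10.
12:30–14:20 minus B → 14:10–14:20.
16:00–19:00 minus B → 17:10–19:00.
20:00–21:40: no B overlap → unchanged.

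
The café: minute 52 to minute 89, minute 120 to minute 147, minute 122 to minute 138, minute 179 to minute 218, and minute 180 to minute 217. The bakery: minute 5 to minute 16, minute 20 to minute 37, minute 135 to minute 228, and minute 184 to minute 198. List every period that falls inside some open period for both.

minute 135 to minute 147, minute 179 to minute 218

Merge the first list: minute 52 to minute 89, minute 120 to minute 147, minute 179 to minute 218.
Merge the second list: minute 5 to minute 16, minute 20 to minute 37, minute 135 to minute 228.
minute 52 to minute 89 meets no B interval.
minute 120 to minute 147 ∩ B → minute 135 to minute 147.
minute 179 to minute 218 ∩ B → minute 179 to minute 218.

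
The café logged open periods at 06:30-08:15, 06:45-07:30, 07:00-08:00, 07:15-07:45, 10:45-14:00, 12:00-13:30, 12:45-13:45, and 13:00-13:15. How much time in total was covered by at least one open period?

Merged: 06:30–08:15, 10:45–14:00.
Lengths: 1 h 45 min + 3 h 15 min = 5 h.

5 h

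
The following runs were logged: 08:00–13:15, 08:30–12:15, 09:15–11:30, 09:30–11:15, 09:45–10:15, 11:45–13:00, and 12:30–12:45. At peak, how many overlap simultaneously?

Walk the sorted start/end points keeping a running depth.
The depth first hits 5 at 09:45.

5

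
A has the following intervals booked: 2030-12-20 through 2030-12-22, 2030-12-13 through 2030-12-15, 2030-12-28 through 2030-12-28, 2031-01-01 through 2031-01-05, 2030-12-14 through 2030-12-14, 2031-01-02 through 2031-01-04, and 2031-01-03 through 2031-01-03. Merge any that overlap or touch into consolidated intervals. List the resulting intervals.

Sort by start: 2030-12-13 through 2030-12-15, 2030-12-14 through 2030-12-14, 2030-12-20 through 2030-12-22, 2030-12-28 through 2030-12-28, 2031-01-01 through 2031-01-05, 2031-01-02 through 2031-01-04, 2031-01-03 through 2031-01-03.
2030-12-14 through 2030-12-14 overlaps/touches 2030-12-13 through 2030-12-15 → extend to 2030-12-13 through 2030-12-15.
2030-12-20 through 2030-12-22 is disjoint → start new block.
2030-12-28 through 2030-12-28 is disjoint → start new block.
2031-01-01 through 2031-01-05 is disjoint → start new block.
2031-01-02 through 2031-01-04 overlaps/touches 2031-01-01 through 2031-01-05 → extend to 2031-01-01 through 2031-01-05.
2031-01-03 through 2031-01-03 overlaps/touches 2031-01-01 through 2031-01-05 → extend to 2031-01-01 through 2031-01-05.

2030-12-13 through 2030-12-15, 2030-12-20 through 2030-12-22, 2030-12-28 through 2030-12-28, 2031-01-01 through 2031-01-05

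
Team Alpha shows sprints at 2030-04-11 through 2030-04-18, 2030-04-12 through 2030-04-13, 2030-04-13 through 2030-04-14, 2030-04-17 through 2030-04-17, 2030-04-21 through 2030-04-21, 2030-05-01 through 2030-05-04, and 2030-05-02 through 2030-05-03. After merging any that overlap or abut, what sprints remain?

2030-04-12 through 2030-04-13 overlaps/touches 2030-04-11 through 2030-04-18 → extend to 2030-04-11 through 2030-04-18.
2030-04-13 through 2030-04-14 overlaps/touches 2030-04-11 through 2030-04-18 → extend to 2030-04-11 through 2030-04-18.
2030-04-17 through 2030-04-17 overlaps/touches 2030-04-11 through 2030-04-18 → extend to 2030-04-11 through 2030-04-18.
2030-04-21 through 2030-04-21 is disjoint → start new block.
2030-05-01 through 2030-05-04 is disjoint → start new block.
2030-05-02 through 2030-05-03 overlaps/touches 2030-05-01 through 2030-05-04 → extend to 2030-05-01 through 2030-05-04.

2030-04-11 through 2030-04-18, 2030-04-21 through 2030-04-21, 2030-05-01 through 2030-05-04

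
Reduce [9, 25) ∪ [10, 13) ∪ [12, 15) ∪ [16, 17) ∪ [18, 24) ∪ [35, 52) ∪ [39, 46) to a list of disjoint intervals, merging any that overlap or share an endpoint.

[10, 13) overlaps/touches [9, 25) → extend to [9, 25).
[12, 15) overlaps/touches [9, 25) → extend to [9, 25).
[16, 17) overlaps/touches [9, 25) → extend to [9, 25).
[18, 24) overlaps/touches [9, 25) → extend to [9, 25).
[35, 52) is disjoint → start new block.
[39, 46) overlaps/touches [35, 52) → extend to [35, 52).

[9, 25) ∪ [35, 52)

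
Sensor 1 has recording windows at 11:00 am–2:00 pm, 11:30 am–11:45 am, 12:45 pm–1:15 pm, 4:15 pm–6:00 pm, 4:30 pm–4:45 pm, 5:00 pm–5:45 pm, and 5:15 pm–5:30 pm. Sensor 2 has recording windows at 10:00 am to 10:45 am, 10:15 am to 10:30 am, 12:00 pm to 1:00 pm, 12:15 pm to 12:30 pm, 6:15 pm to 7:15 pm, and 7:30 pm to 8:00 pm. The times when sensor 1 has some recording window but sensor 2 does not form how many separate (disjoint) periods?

3

A, merged: 11:00 am-2:00 pm, 4:15 pm-6:00 pm.
B, merged: 10:00 am-10:45 am, 12:00 pm-1:00 pm, 6:15 pm-7:15 pm, 7:30 pm-8:00 pm.
A \ B = 11:00 am-12:00 pm, 1:00 pm-2:00 pm, 4:15 pm-6:00 pm.
That is 3 disjoint pieces.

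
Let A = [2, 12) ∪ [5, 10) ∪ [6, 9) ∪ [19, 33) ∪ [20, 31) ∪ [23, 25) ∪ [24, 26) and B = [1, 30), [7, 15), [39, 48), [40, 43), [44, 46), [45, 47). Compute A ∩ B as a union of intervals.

[2, 12) ∪ [19, 30)

A, merged: [2, 12), [19, 33).
B, merged: [1, 30), [39, 48).
[2, 12) overlaps B on [2, 12).
[19, 33) overlaps B on [19, 30).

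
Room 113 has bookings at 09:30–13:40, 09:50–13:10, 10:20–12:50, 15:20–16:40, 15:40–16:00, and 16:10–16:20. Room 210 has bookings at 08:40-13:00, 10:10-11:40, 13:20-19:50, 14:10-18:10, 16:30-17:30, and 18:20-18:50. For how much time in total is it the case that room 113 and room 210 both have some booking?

First set merges to 09:30-13:40, 15:20-16:40.
Second set merges to 08:40-13:00, 13:20-19:50.
A ∩ B = 09:30-13:00, 13:20-13:40, 15:20-16:40.
Total: 3 h 30 min + 20 min + 1 h 20 min = 5 h 10 min.

5 h 10 min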